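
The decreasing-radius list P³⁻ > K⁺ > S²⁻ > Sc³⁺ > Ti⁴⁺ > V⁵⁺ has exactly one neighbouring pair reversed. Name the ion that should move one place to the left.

Scanning neighbour by neighbour, only K⁺/S²⁻ violates a trend: they are isoelectronic (18 e⁻) and K has more protons than S (19 vs 16), making K⁺ smaller. That makes S²⁻ the one sitting a position late relative to where it belongs.

S²⁻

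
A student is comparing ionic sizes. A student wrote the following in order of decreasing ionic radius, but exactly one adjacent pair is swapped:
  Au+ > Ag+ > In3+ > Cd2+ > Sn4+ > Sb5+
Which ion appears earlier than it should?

The pair In3+, Cd2+ is the wrong way round — they are isoelectronic (46 e⁻) and In has more protons than Cd (49 vs 48), making In3+ smaller. All other adjacent pairs agree with periodic trends, so In3+ is the misplaced ion.

In3+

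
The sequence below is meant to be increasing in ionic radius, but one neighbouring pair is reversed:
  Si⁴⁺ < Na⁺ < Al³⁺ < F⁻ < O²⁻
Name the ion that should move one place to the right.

Scanning neighbour by neighbour, only Na⁺/Al³⁺ violates a trend: Al³⁺ and Na⁺ share 10 electrons; the higher nuclear charge on Al (Z=13) contracts it more, so Al³⁺ < Na⁺. That makes Na⁺ the one sitting a position early relative to where it belongs.

Na⁺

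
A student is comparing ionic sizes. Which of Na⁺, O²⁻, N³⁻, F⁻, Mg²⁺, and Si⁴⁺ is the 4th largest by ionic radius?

Isoelectronic series (10 e⁻ each). Size is set by nuclear charge: more protons means a smaller ion. Si⁴⁺ (Z=14), Mg²⁺ (Z=12), Na⁺ (Z=11), F⁻ (Z=9), O²⁻ (Z=8), N³⁻ (Z=7).
That gives Si⁴⁺ < Mg²⁺ < Na⁺ < F⁻ < O²⁻ < N³⁻. From the largest end, number 4 is Na⁺.

Na⁺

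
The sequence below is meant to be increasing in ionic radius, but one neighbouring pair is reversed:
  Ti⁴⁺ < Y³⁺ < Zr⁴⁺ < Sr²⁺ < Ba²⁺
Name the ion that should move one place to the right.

Compare adjacent ions: both have 36 electrons but Z(Zr)=40 > Z(Y)=39, so Zr⁴⁺ should be the smaller of the two — yet in this increasing list Y³⁺ sits before Zr⁴⁺. Nothing else is reversed, so Y³⁺ should move one place to the right.

Y³⁺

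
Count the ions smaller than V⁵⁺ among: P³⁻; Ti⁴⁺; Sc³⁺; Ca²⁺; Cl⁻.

0

Isoelectronic series (18 e⁻ each). Size is set by nuclear charge: more protons means a smaller ion. V⁵⁺ (Z=23), Ti⁴⁺ (Z=22), Sc³⁺ (Z=21), Ca²⁺ (Z=20), Cl⁻ (Z=17), P³⁻ (Z=15).
Relative to V⁵⁺, the ions that are smaller are none. So 0 are smaller.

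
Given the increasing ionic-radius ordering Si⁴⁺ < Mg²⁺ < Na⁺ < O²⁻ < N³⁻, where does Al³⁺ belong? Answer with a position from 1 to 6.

2

Each ion has 10 electrons. The ranking follows nuclear charge in reverse — greater Z gives a smaller radius. Si⁴⁺ (Z=14), Al³⁺ (Z=13), Mg²⁺ (Z=12), Na⁺ (Z=11), O²⁻ (Z=8), N³⁻ (Z=7).
Putting Al³⁺ in gives Si⁴⁺ < Al³⁺ < Mg²⁺ < Na⁺ < O²⁻ < N³⁻; it lands at slot 2.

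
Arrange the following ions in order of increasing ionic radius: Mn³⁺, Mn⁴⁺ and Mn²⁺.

These are all Mn ions. Removing more electrons (higher positive charge) pulls the remaining electrons in closer, so Mn⁴⁺ is smallest and Mn²⁺ is largest.

Mn⁴⁺ < Mn³⁺ < Mn²⁺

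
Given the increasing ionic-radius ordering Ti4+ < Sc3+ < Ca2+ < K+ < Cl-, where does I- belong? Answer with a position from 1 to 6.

6

Ti4+ (Z=22, 18 e⁻), Sc3+ (Z=21, 18 e⁻), Ca2+ (Z=20, 18 e⁻), K+ (Z=19, 18 e⁻), Cl- (Z=17, 18 e⁻), I- (Z=53, 54 e⁻). Ti4+ < Sc3+ (isoelectronic, higher Z=22 is smaller); Sc3+ < Ca2+ (isoelectronic, higher Z=21 is smaller); Ca2+ < K+ (isoelectronic, higher Z=20 is smaller); K+ < Cl- (both 18 e⁻, Z=19>17); Cl- < I- (same group, period 3 vs 5).
Putting I- in gives Ti4+ < Sc3+ < Ca2+ < K+ < Cl- < I-; it lands at slot 6.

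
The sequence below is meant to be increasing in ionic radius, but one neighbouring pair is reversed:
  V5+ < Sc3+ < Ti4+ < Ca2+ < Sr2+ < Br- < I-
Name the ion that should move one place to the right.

Sc3+

Scanning neighbour by neighbour, only Sc3+/Ti4+ violates a trend: they are isoelectronic (18 e⁻) and Ti has more protons than Sc (22 vs 21), making Ti4+ smaller. That makes Sc3+ the one sitting a position early relative to where it belongs.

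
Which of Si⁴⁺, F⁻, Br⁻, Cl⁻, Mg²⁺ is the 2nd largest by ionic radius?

Tabulating Z and e⁻: Si⁴⁺ has 10 e⁻ (Z=14), Mg²⁺ has 10 e⁻ (Z=12), F⁻ has 10 e⁻ (Z=9), Cl⁻ has 18 e⁻ (Z=17), Br⁻ has 36 e⁻ (Z=35). Si⁴⁺ < Mg²⁺ (both 10 e⁻, Z=14>12); Mg²⁺ < F⁻ (isoelectronic, higher Z=12 is smaller); F⁻ < Cl⁻ (same group, 1 shell fewer); Cl⁻ < Br⁻ (same group, 1 shell fewer).
Full ascending order: Si⁴⁺ < Mg²⁺ < F⁻ < Cl⁻ < Br⁻. Counting from the largest, position 2 is Cl⁻.

Cl⁻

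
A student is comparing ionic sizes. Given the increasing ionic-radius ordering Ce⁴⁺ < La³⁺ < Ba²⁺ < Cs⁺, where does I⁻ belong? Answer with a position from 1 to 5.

5

These species are isoelectronic with 54 electrons. The only difference is the number of protons: Ce⁴⁺ (Z=58), La³⁺ (Z=57), Ba²⁺ (Z=56), Cs⁺ (Z=55), I⁻ (Z=53). The strongest nuclear pull (Ce⁴⁺) gives the smallest ion.
With I⁻ included the full order is Ce⁴⁺ < La³⁺ < Ba²⁺ < Cs⁺ < I⁻, so it takes position 5.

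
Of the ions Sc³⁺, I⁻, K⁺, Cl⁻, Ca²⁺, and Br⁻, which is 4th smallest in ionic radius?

Cl⁻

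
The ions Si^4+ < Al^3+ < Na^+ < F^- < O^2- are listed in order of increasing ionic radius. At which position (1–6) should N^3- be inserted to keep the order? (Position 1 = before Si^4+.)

6

Each ion has 10 electrons. The ranking follows nuclear charge in reverse — greater Z gives a smaller radius. Si^4+ (Z=14), Al^3+ (Z=13), Na^+ (Z=11), F^- (Z=9), O^2- (Z=8), N^3- (Z=7).
The complete sequence is Si^4+ < Al^3+ < Na^+ < F^- < O^2- < N^3-. N^3- sits at position 6.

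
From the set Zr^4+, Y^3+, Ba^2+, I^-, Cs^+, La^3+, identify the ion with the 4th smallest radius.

Ba^2+

Work out protons and electrons: Zr^4+: 36 e⁻, Z=40, Y^3+: 36 e⁻, Z=39, La^3+: 54 e⁻, Z=57, Ba^2+: 54 e⁻, Z=56, Cs^+: 54 e⁻, Z=55, I^-: 54 e⁻, Z=53. Zr^4+ < Y^3+ (isoelectronic, higher Z=40 is smaller); Y^3+ < La^3+ (same group, period 5 vs 6); La^3+ < Ba^2+ (both 54 e⁻, Z=57>56); Ba^2+ < Cs^+ (isoelectronic, higher Z=56 is smaller); Cs^+ < I^- (both 54 e⁻, Z=55>53).
So the order is Zr^4+ < Y^3+ < La^3+ < Ba^2+ < Cs^+ < I^-; the 4th-smallest ion is Ba^2+.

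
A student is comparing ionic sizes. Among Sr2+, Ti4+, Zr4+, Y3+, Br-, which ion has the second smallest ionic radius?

Ti4+ has 18 e⁻ (Z=22), Zr4+ has 36 e⁻ (Z=40), Y3+ has 36 e⁻ (Z=39), Sr2+ has 36 e⁻ (Z=38), Br- has 36 e⁻ (Z=35). Ti4+ < Zr4+ (same group, period 4 vs 5); Zr4+ < Y3+ (both 36 e⁻, Z=40>39); Y3+ < Sr2+ (both 36 e⁻, Z=39>38); Sr2+ < Br- (isoelectronic, higher Z=38 is smaller).
Ordering: Ti4+ < Zr4+ < Y3+ < Sr2+ < Br-. The second smallest is Zr4+.

Zr4+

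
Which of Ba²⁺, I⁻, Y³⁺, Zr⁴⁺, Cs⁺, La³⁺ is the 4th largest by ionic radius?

Electron counts and nuclear charges: Zr⁴⁺ (Z=40, 36 e⁻), Y³⁺ (Z=39, 36 e⁻), La³⁺ (Z=57, 54 e⁻), Ba²⁺ (Z=56, 54 e⁻), Cs⁺ (Z=55, 54 e⁻), I⁻ (Z=53, 54 e⁻). Zr⁴⁺ < Y³⁺ (isoelectronic, higher Z=40 is smaller); Y³⁺ < La³⁺ (same group, period 5 vs 6); La³⁺ < Ba²⁺ (both 54 e⁻, Z=57>56); Ba²⁺ < Cs⁺ (isoelectronic, higher Z=56 is smaller); Cs⁺ < I⁻ (both 54 e⁻, Z=55>53).
Full ascending order: Zr⁴⁺ < Y³⁺ < La³⁺ < Ba²⁺ < Cs⁺ < I⁻. Counting from the largest, position 4 is La³⁺.

La³⁺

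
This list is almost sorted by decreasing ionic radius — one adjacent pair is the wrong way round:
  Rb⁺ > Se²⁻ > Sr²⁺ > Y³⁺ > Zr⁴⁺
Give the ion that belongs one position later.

Compare adjacent ions: both have 36 electrons but Z(Rb)=37 > Z(Se)=34, so Rb⁺ should be the smaller of the two — yet in this decreasing list Rb⁺ sits before Se²⁻. Nothing else is reversed, so Rb⁺ should move one place to the right.

Rb⁺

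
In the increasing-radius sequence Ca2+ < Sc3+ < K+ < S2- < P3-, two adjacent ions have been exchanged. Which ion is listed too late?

Sc3+

Check each adjacent pair. Ca2+ and Sc3+ are reversed: both have 18 electrons but Z(Sc)=21 > Z(Ca)=20, so Sc3+ should be the smaller of the two. No other neighbouring pair contradicts the periodic trends, so Sc3+ is the ion listed too late.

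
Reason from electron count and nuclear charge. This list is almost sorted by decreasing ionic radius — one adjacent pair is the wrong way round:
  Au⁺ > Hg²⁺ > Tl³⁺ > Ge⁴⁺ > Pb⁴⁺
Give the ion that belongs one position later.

Ge⁴⁺

Scanning neighbour by neighbour, only Ge⁴⁺/Pb⁴⁺ violates a trend: both in group 14 with the same charge; Ge⁴⁺ (period 4) has the smaller radius. That makes Ge⁴⁺ the one sitting a position early relative to where it belongs.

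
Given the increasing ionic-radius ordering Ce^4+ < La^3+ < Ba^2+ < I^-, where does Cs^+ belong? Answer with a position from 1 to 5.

These species are isoelectronic with 54 electrons. The only difference is the number of protons: Ce^4+ (Z=58), La^3+ (Z=57), Ba^2+ (Z=56), Cs^+ (Z=55), I^- (Z=53). The strongest nuclear pull (Ce^4+) gives the smallest ion.
With Cs^+ included the full order is Ce^4+ < La^3+ < Ba^2+ < Cs^+ < I^-, so it takes position 4.

4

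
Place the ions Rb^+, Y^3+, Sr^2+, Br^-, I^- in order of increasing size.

Y^3+ < Sr^2+ < Rb^+ < Br^- < I^-

First list Z and electron count for each: Y^3+ has 36 e⁻ (Z=39), Sr^2+ has 36 e⁻ (Z=38), Rb^+ has 36 e⁻ (Z=37), Br^- has 36 e⁻ (Z=35), I^- has 54 e⁻ (Z=53). Y^3+ < Sr^2+ (isoelectronic, higher Z=39 is smaller); Sr^2+ < Rb^+ (both 36 e⁻, Z=38>37); Rb^+ < Br^- (both 36 e⁻, Z=37>35); Br^- < I^- (same group, period 4 vs 5).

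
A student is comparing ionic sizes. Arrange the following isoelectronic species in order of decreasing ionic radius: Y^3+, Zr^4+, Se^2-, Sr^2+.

Se^2- > Sr^2+ > Y^3+ > Zr^4+

Each ion has 36 electrons. The ranking follows nuclear charge in reverse — greater Z gives a smaller radius. Zr^4+ (Z=40), Y^3+ (Z=39), Sr^2+ (Z=38), Se^2- (Z=34).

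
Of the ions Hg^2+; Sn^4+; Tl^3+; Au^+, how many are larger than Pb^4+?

3

First list Z and electron count for each: Sn^4+ (Z=50, 46 e⁻), Pb^4+ (Z=82, 78 e⁻), Tl^3+ (Z=81, 78 e⁻), Hg^2+ (Z=80, 78 e⁻), Au^+ (Z=79, 78 e⁻). Sn^4+ < Pb^4+ (same group, 1 shell fewer); Pb^4+ < Tl^3+ (both 78 e⁻, Z=82>81); Tl^3+ < Hg^2+ (both 78 e⁻, Z=81>80); Hg^2+ < Au^+ (isoelectronic, higher Z=80 is smaller).
Ordering all of them (including Pb^4+) by radius gives Sn^4+ < Pb^4+ < Tl^3+ < Hg^2+ < Au^+. Count: 3.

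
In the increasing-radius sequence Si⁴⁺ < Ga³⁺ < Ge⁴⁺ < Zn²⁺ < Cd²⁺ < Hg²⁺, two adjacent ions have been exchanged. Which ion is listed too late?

The pair Ga³⁺, Ge⁴⁺ is the wrong way round — Ge⁴⁺ and Ga³⁺ share 28 electrons; the higher nuclear charge on Ge (Z=32) contracts it more, so Ge⁴⁺ < Ga³⁺. All other adjacent pairs agree with periodic trends, so Ge⁴⁺ is the misplaced ion.

Ge⁴⁺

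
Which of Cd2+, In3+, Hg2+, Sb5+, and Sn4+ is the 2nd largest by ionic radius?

Tabulating Z and e⁻: Sb5+ has 46 e⁻ (Z=51), Sn4+ has 46 e⁻ (Z=50), In3+ has 46 e⁻ (Z=49), Cd2+ has 46 e⁻ (Z=48), Hg2+ has 78 e⁻ (Z=80). Sb5+ < Sn4+ (both 46 e⁻, Z=51>50); Sn4+ < In3+ (both 46 e⁻, Z=50>49); In3+ < Cd2+ (both 46 e⁻, Z=49>48); Cd2+ < Hg2+ (same group, 1 shell fewer).
So the order is Sb5+ < Sn4+ < In3+ < Cd2+ < Hg2+; the 2nd-largest ion is Cd2+.

Cd2+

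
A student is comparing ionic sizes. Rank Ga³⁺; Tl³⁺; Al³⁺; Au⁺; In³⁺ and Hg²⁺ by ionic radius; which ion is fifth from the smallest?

Hg²⁺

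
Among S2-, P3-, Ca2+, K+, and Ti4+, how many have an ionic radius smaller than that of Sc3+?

These species are isoelectronic with 18 electrons. The only difference is the number of protons: Ti4+ (Z=22), Sc3+ (Z=21), Ca2+ (Z=20), K+ (Z=19), S2- (Z=16), P3- (Z=15). The strongest nuclear pull (Ti4+) gives the smallest ion.
Relative to Sc3+, the ions that are smaller are Ti4+. That's 1.

1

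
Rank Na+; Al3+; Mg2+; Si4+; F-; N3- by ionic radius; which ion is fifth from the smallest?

F-

Each ion has 10 electrons. The ranking follows nuclear charge in reverse — greater Z gives a smaller radius. Si4+ (Z=14), Al3+ (Z=13), Mg2+ (Z=12), Na+ (Z=11), F- (Z=9), N3- (Z=7).
So the order is Si4+ < Al3+ < Mg2+ < Na+ < F- < N3-; the 5th-smallest ion is F-.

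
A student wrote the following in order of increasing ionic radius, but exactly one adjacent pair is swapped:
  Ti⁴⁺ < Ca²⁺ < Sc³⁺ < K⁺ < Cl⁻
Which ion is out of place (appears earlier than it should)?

Compare adjacent ions: both have 18 electrons but Z(Sc)=21 > Z(Ca)=20, so Sc³⁺ should be the smaller of the two — yet in this increasing list Ca²⁺ sits before Sc³⁺. Nothing else is reversed, so Ca²⁺ should move one place to the right.

Ca²⁺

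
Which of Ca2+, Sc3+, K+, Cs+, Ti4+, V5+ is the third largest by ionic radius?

Work out protons and electrons: V5+ (Z=23, 18 e⁻), Ti4+ (Z=22, 18 e⁻), Sc3+ (Z=21, 18 e⁻), Ca2+ (Z=20, 18 e⁻), K+ (Z=19, 18 e⁻), Cs+ (Z=55, 54 e⁻). V5+ < Ti4+ (both 18 e⁻, Z=23>22); Ti4+ < Sc3+ (both 18 e⁻, Z=22>21); Sc3+ < Ca2+ (both 18 e⁻, Z=21>20); Ca2+ < K+ (both 18 e⁻, Z=20>19); K+ < Cs+ (same group, 2 shells fewer).
That gives V5+ < Ti4+ < Sc3+ < Ca2+ < K+ < Cs+. From the largest end, number 3 is Ca2+.

Ca2+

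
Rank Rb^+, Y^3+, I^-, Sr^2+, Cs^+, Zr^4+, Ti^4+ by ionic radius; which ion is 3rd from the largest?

Rb^+

Ti^4+ (Z=22, 18 e⁻), Zr^4+ (Z=40, 36 e⁻), Y^3+ (Z=39, 36 e⁻), Sr^2+ (Z=38, 36 e⁻), Rb^+ (Z=37, 36 e⁻), Cs^+ (Z=55, 54 e⁻), I^- (Z=53, 54 e⁻). Ti^4+ < Zr^4+ (same group, 1 shell fewer); Zr^4+ < Y^3+ (both 36 e⁻, Z=40>39); Y^3+ < Sr^2+ (both 36 e⁻, Z=39>38); Sr^2+ < Rb^+ (both 36 e⁻, Z=38>37); Rb^+ < Cs^+ (same group, 1 shell fewer); Cs^+ < I^- (both 54 e⁻, Z=55>53).
Ordering: Ti^4+ < Zr^4+ < Y^3+ < Sr^2+ < Rb^+ < Cs^+ < I^-. The 3rd largest is Rb^+.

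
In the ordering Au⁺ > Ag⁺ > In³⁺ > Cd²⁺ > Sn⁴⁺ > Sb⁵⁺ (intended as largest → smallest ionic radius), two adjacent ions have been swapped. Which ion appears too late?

The pair In³⁺, Cd²⁺ is the wrong way round — In³⁺ and Cd²⁺ share 46 electrons; the higher nuclear charge on In (Z=49) contracts it more, so In³⁺ < Cd²⁺. All other adjacent pairs agree with periodic trends, so Cd²⁺ is the misplaced ion.

Cd²⁺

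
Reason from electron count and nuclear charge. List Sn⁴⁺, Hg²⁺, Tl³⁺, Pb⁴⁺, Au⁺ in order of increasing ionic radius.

Sn⁴⁺ < Pb⁴⁺ < Tl³⁺ < Hg²⁺ < Au⁺

Tabulating Z and e⁻: Sn⁴⁺: 46 e⁻, Z=50, Pb⁴⁺: 78 e⁻, Z=82, Tl³⁺: 78 e⁻, Z=81, Hg²⁺: 78 e⁻, Z=80, Au⁺: 78 e⁻, Z=79. Sn⁴⁺ < Pb⁴⁺ (same group, 1 shell fewer); Pb⁴⁺ < Tl³⁺ (both 78 e⁻, Z=82>81); Tl³⁺ < Hg²⁺ (both 78 e⁻, Z=81>80); Hg²⁺ < Au⁺ (both 78 e⁻, Z=80>79).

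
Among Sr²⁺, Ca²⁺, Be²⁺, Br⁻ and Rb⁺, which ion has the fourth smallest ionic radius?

First list Z and electron count for each: Be²⁺ has 2 e⁻ (Z=4), Ca²⁺ has 18 e⁻ (Z=20), Sr²⁺ has 36 e⁻ (Z=38), Rb⁺ has 36 e⁻ (Z=37), Br⁻ has 36 e⁻ (Z=35). Be²⁺ < Ca²⁺ (same group, 2 shells fewer); Ca²⁺ < Sr²⁺ (same group, 1 shell fewer); Sr²⁺ < Rb⁺ (both 36 e⁻, Z=38>37); Rb⁺ < Br⁻ (isoelectronic, higher Z=37 is smaller).
That gives Be²⁺ < Ca²⁺ < Sr²⁺ < Rb⁺ < Br⁻. From the smallest end, number 4 is Rb⁺.

Rb⁺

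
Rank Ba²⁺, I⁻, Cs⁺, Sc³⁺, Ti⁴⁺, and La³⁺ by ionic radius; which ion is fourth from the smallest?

Ti⁴⁺ has 18 e⁻ (Z=22), Sc³⁺ has 18 e⁻ (Z=21), La³⁺ has 54 e⁻ (Z=57), Ba²⁺ has 54 e⁻ (Z=56), Cs⁺ has 54 e⁻ (Z=55), I⁻ has 54 e⁻ (Z=53). Ti⁴⁺ < Sc³⁺ (isoelectronic, higher Z=22 is smaller); Sc³⁺ < La³⁺ (same group, 2 shells fewer); La³⁺ < Ba²⁺ (isoelectronic, higher Z=57 is smaller); Ba²⁺ < Cs⁺ (isoelectronic, higher Z=56 is smaller); Cs⁺ < I⁻ (both 54 e⁻, Z=55>53).
Full ascending order: Ti⁴⁺ < Sc³⁺ < La³⁺ < Ba²⁺ < Cs⁺ < I⁻. Counting from the smallest, position 4 is Ba²⁺.

Ba²⁺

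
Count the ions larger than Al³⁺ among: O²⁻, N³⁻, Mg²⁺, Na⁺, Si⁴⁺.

4

Isoelectronic series (10 e⁻ each). Size is set by nuclear charge: more protons means a smaller ion. Si⁴⁺ (Z=14), Al³⁺ (Z=13), Mg²⁺ (Z=12), Na⁺ (Z=11), O²⁻ (Z=8), N³⁻ (Z=7).
Relative to Al³⁺, the ions that are larger are Mg²⁺, Na⁺, O²⁻, N³⁻. Count: 4.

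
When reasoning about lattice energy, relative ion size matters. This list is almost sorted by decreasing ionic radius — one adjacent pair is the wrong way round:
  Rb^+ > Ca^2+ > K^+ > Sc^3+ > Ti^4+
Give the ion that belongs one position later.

Ca^2+

Scanning neighbour by neighbour, only Ca^2+/K^+ violates a trend: both have 18 electrons but Z(Ca)=20 > Z(K)=19, so Ca^2+ should be the smaller of the two. That makes Ca^2+ the one sitting a position early relative to where it belongs.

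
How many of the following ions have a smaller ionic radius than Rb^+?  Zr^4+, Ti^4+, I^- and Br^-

2

Ti^4+ has 18 e⁻ (Z=22), Zr^4+ has 36 e⁻ (Z=40), Rb^+ has 36 e⁻ (Z=37), Br^- has 36 e⁻ (Z=35), I^- has 54 e⁻ (Z=53). Ti^4+ < Zr^4+ (same group, period 4 vs 5); Zr^4+ < Rb^+ (both 36 e⁻, Z=40>37); Rb^+ < Br^- (both 36 e⁻, Z=37>35); Br^- < I^- (same group, 1 shell fewer).
Placing each against Rb^+: smaller — Ti^4+, Zr^4+; larger — Br^-, I^-. Count: 2.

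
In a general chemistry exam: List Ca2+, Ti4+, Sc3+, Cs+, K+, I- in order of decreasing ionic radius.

Electron counts and nuclear charges: Ti4+ (Z=22, 18 e⁻), Sc3+ (Z=21, 18 e⁻), Ca2+ (Z=20, 18 e⁻), K+ (Z=19, 18 e⁻), Cs+ (Z=55, 54 e⁻), I- (Z=53, 54 e⁻). Ti4+ < Sc3+ (both 18 e⁻, Z=22>21); Sc3+ < Ca2+ (isoelectronic, higher Z=21 is smaller); Ca2+ < K+ (isoelectronic, higher Z=20 is smaller); K+ < Cs+ (same group, 2 shells fewer); Cs+ < I- (both 54 e⁻, Z=55>53).

I- > Cs+ > K+ > Ca2+ > Sc3+ > Ti4+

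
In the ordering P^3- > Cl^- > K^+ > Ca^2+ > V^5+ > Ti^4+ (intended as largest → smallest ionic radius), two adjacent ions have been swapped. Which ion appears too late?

The pair V^5+, Ti^4+ is the wrong way round — both have 18 electrons but Z(V)=23 > Z(Ti)=22, so V^5+ should be the smaller of the two. All other adjacent pairs agree with periodic trends, so Ti^4+ is the misplaced ion.

Ti^4+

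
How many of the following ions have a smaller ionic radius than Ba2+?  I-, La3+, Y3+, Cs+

First list Z and electron count for each: Y3+ has 36 e⁻ (Z=39), La3+ has 54 e⁻ (Z=57), Ba2+ has 54 e⁻ (Z=56), Cs+ has 54 e⁻ (Z=55), I- has 54 e⁻ (Z=53). Y3+ < La3+ (same group, period 5 vs 6); La3+ < Ba2+ (both 54 e⁻, Z=57>56); Ba2+ < Cs+ (isoelectronic, higher Z=56 is smaller); Cs+ < I- (isoelectronic, higher Z=55 is smaller).
Placing each against Ba2+: smaller — Y3+, La3+; larger — Cs+, I-. Count: 2.

2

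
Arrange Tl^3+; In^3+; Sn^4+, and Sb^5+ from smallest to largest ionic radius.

Sb^5+ < Sn^4+ < In^3+ < Tl^3+

Electron counts and nuclear charges: Sb^5+ has 46 e⁻ (Z=51), Sn^4+ has 46 e⁻ (Z=50), In^3+ has 46 e⁻ (Z=49), Tl^3+ has 78 e⁻ (Z=81). Sb^5+ < Sn^4+ (both 46 e⁻, Z=51>50); Sn^4+ < In^3+ (isoelectronic, higher Z=50 is smaller); In^3+ < Tl^3+ (same group, 1 shell fewer).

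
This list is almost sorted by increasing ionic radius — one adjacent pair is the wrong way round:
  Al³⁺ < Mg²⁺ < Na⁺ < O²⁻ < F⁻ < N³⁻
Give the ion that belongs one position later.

O²⁻

Scanning neighbour by neighbour, only O²⁻/F⁻ violates a trend: F⁻ and O²⁻ share 10 electrons; the higher nuclear charge on F (Z=9) contracts it more, so F⁻ < O²⁻. That makes O²⁻ the one sitting a position early relative to where it belongs.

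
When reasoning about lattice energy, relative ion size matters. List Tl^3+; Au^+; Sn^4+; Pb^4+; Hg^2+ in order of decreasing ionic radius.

Work out protons and electrons: Sn^4+: 46 e⁻, Z=50, Pb^4+: 78 e⁻, Z=82, Tl^3+: 78 e⁻, Z=81, Hg^2+: 78 e⁻, Z=80, Au^+: 78 e⁻, Z=79. Sn^4+ < Pb^4+ (same group, period 5 vs 6); Pb^4+ < Tl^3+ (both 78 e⁻, Z=82>81); Tl^3+ < Hg^2+ (both 78 e⁻, Z=81>80); Hg^2+ < Au^+ (isoelectronic, higher Z=80 is smaller).

Au^+ > Hg^2+ > Tl^3+ > Pb^4+ > Sn^4+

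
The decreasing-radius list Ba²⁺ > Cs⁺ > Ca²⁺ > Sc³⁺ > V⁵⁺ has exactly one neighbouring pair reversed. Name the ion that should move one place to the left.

Check each adjacent pair. Ba²⁺ and Cs⁺ are reversed: both have 54 electrons but Z(Ba)=56 > Z(Cs)=55, so Ba²⁺ should be the smaller of the two. No other neighbouring pair contradicts the periodic trends, so Cs⁺ is the ion listed too late.

Cs⁺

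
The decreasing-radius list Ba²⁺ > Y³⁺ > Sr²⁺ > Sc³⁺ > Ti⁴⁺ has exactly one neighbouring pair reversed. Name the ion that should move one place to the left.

Scanning neighbour by neighbour, only Y³⁺/Sr²⁺ violates a trend: they are isoelectronic (36 e⁻) and Y has more protons than Sr (39 vs 38), making Y³⁺ smaller. That makes Sr²⁺ the one sitting a position late relative to where it belongs.

Sr²⁺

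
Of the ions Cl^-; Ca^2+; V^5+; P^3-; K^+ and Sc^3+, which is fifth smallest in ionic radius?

Cl^-

These species are isoelectronic with 18 electrons. The only difference is the number of protons: V^5+ (Z=23), Sc^3+ (Z=21), Ca^2+ (Z=20), K^+ (Z=19), Cl^- (Z=17), P^3- (Z=15). The strongest nuclear pull (V^5+) gives the smallest ion.
That gives V^5+ < Sc^3+ < Ca^2+ < K^+ < Cl^- < P^3-. From the smallest end, number 5 is Cl^-.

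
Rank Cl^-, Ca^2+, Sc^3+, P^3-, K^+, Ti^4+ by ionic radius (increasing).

Ti^4+ < Sc^3+ < Ca^2+ < K^+ < Cl^- < P^3-

Each ion has 18 electrons. The ranking follows nuclear charge in reverse — greater Z gives a smaller radius. Ti^4+ (Z=22), Sc^3+ (Z=21), Ca^2+ (Z=20), K^+ (Z=19), Cl^- (Z=17), P^3- (Z=15).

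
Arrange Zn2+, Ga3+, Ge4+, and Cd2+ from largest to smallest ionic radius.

Work out protons and electrons: Ge4+: 28 e⁻, Z=32, Ga3+: 28 e⁻, Z=31, Zn2+: 28 e⁻, Z=30, Cd2+: 46 e⁻, Z=48. Ge4+ < Ga3+ (both 28 e⁻, Z=32>31); Ga3+ < Zn2+ (isoelectronic, higher Z=31 is smaller); Zn2+ < Cd2+ (same group, 1 shell fewer).

Cd2+ > Zn2+ > Ga3+ > Ge4+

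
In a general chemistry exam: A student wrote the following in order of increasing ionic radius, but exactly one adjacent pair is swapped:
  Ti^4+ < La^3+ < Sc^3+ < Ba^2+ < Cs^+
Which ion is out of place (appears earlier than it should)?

La^3+

Scanning neighbour by neighbour, only La^3+/Sc^3+ violates a trend: both in group 3 with the same charge; Sc^3+ (period 4) has the smaller radius. That makes La^3+ the one sitting a position early relative to where it belongs.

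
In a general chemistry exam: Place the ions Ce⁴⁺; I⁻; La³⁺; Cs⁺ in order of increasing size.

Each ion has 54 electrons. The ranking follows nuclear charge in reverse — greater Z gives a smaller radius. Ce⁴⁺ (Z=58), La³⁺ (Z=57), Cs⁺ (Z=55), I⁻ (Z=53).

Ce⁴⁺ < La³⁺ < Cs⁺ < I⁻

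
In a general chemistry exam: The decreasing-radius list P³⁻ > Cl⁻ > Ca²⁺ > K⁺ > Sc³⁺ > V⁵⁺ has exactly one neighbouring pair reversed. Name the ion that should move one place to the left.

K⁺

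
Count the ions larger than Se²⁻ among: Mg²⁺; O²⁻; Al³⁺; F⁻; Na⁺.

First list Z and electron count for each: Al³⁺: 10 e⁻, Z=13, Mg²⁺: 10 e⁻, Z=12, Na⁺: 10 e⁻, Z=11, F⁻: 10 e⁻, Z=9, O²⁻: 10 e⁻, Z=8, Se²⁻: 36 e⁻, Z=34. Al³⁺ < Mg²⁺ (isoelectronic, higher Z=13 is smaller); Mg²⁺ < Na⁺ (isoelectronic, higher Z=12 is smaller); Na⁺ < F⁻ (both 10 e⁻, Z=11>9); F⁻ < O²⁻ (isoelectronic, higher Z=9 is smaller); O²⁻ < Se²⁻ (same group, 2 shells fewer).
Relative to Se²⁻, the ions that are larger are none. Count: 0.

0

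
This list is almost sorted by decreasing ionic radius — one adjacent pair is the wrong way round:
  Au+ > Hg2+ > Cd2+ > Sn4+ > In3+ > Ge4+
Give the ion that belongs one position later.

Sn4+

Scanning neighbour by neighbour, only Sn4+/In3+ violates a trend: both have 46 electrons but Z(Sn)=50 > Z(In)=49, so Sn4+ should be the smaller of the two. That makes Sn4+ the one sitting a position early relative to where it belongs.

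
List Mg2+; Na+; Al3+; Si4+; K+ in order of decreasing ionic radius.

K+ > Na+ > Mg2+ > Al3+ > Si4+

Electron counts and nuclear charges: Si4+: 10 e⁻, Z=14, Al3+: 10 e⁻, Z=13, Mg2+: 10 e⁻, Z=12, Na+: 10 e⁻, Z=11, K+: 18 e⁻, Z=19. Si4+ < Al3+ (isoelectronic, higher Z=14 is smaller); Al3+ < Mg2+ (isoelectronic, higher Z=13 is smaller); Mg2+ < Na+ (isoelectronic, higher Z=12 is smaller); Na+ < K+ (same group, period 3 vs 4).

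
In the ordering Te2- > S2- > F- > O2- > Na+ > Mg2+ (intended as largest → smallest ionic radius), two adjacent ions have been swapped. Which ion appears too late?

O2-

Check each adjacent pair. F- and O2- are reversed: both have 10 electrons but Z(F)=9 > Z(O)=8, so F- should be the smaller of the two. No other neighbouring pair contradicts the periodic trends, so O2- is the ion listed too late.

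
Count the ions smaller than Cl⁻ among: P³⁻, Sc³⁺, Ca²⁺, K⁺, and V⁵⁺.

These species are isoelectronic with 18 electrons. The only difference is the number of protons: V⁵⁺ (Z=23), Sc³⁺ (Z=21), Ca²⁺ (Z=20), K⁺ (Z=19), Cl⁻ (Z=17), P³⁻ (Z=15). The strongest nuclear pull (V⁵⁺) gives the smallest ion.
Relative to Cl⁻, the ions that are smaller are V⁵⁺, Sc³⁺, Ca²⁺, K⁺. That's 4.

4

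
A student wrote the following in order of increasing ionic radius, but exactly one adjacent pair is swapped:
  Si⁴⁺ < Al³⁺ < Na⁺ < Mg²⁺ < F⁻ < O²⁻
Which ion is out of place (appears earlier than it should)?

Na⁺

Check each adjacent pair. Na⁺ and Mg²⁺ are reversed: both have 10 electrons but Z(Mg)=12 > Z(Na)=11, so Mg²⁺ should be the smaller of the two. No other neighbouring pair contradicts the periodic trends, so Na⁺ is the ion listed too early.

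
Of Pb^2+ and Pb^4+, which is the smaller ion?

For a single element, ionic radius drops as positive charge rises — Pb^4+ < Pb^2+.

Pb^4+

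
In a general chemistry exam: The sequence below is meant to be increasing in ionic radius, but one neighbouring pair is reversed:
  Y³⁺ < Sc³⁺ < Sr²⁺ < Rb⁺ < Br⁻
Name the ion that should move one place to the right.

Y³⁺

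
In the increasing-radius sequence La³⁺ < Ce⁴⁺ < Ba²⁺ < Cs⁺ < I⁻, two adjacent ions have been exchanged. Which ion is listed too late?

Ce⁴⁺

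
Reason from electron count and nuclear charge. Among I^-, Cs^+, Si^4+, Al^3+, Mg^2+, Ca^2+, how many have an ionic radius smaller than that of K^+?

Electron counts and nuclear charges: Si^4+ (Z=14, 10 e⁻), Al^3+ (Z=13, 10 e⁻), Mg^2+ (Z=12, 10 e⁻), Ca^2+ (Z=20, 18 e⁻), K^+ (Z=19, 18 e⁻), Cs^+ (Z=55, 54 e⁻), I^- (Z=53, 54 e⁻). Si^4+ < Al^3+ (isoelectronic, higher Z=14 is smaller); Al^3+ < Mg^2+ (isoelectronic, higher Z=13 is smaller); Mg^2+ < Ca^2+ (same group, 1 shell fewer); Ca^2+ < K^+ (both 18 e⁻, Z=20>19); K^+ < Cs^+ (same group, 2 shells fewer); Cs^+ < I^- (both 54 e⁻, Z=55>53).
Relative to K^+, the ions that are smaller are Si^4+, Al^3+, Mg^2+, Ca^2+. Count: 4.

4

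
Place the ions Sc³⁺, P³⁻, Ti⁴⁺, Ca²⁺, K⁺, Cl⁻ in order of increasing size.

Isoelectronic series (18 e⁻ each). Size is set by nuclear charge: more protons means a smaller ion. Ti⁴⁺ (Z=22), Sc³⁺ (Z=21), Ca²⁺ (Z=20), K⁺ (Z=19), Cl⁻ (Z=17), P³⁻ (Z=15).

Ti⁴⁺ < Sc³⁺ < Ca²⁺ < K⁺ < Cl⁻ < P³⁻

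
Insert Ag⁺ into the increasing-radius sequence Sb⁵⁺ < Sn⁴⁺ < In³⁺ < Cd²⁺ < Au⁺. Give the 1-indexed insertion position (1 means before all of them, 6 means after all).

5

Work out protons and electrons: Sb⁵⁺: 46 e⁻, Z=51, Sn⁴⁺: 46 e⁻, Z=50, In³⁺: 46 e⁻, Z=49, Cd²⁺: 46 e⁻, Z=48, Ag⁺: 46 e⁻, Z=47, Au⁺: 78 e⁻, Z=79. Sb⁵⁺ < Sn⁴⁺ (both 46 e⁻, Z=51>50); Sn⁴⁺ < In³⁺ (both 46 e⁻, Z=50>49); In³⁺ < Cd²⁺ (both 46 e⁻, Z=49>48); Cd²⁺ < Ag⁺ (isoelectronic, higher Z=48 is smaller); Ag⁺ < Au⁺ (same group, 1 shell fewer).
The complete sequence is Sb⁵⁺ < Sn⁴⁺ < In³⁺ < Cd²⁺ < Ag⁺ < Au⁺. Ag⁺ sits at position 5.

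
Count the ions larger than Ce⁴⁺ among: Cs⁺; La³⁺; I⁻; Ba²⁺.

All of these have 54 electrons (isoelectronic). With the same electron cloud, the ion with the most protons pulls it in tightest. Nuclear charges: Ce⁴⁺ (Z=58), La³⁺ (Z=57), Ba²⁺ (Z=56), Cs⁺ (Z=55), I⁻ (Z=53). Highest Z is smallest.
Relative to Ce⁴⁺, the ions that are larger are La³⁺, Ba²⁺, Cs⁺, I⁻. That's 4.

4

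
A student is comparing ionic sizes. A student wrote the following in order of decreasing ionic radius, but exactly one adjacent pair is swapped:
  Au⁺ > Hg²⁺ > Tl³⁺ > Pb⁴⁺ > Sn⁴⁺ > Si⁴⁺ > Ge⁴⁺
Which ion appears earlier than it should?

Check each adjacent pair. Si⁴⁺ and Ge⁴⁺ are reversed: same group and charge — period 3 sits above period 4, so Si⁴⁺ is smaller. No other neighbouring pair contradicts the periodic trends, so Si⁴⁺ is the ion listed too early.

Si⁴⁺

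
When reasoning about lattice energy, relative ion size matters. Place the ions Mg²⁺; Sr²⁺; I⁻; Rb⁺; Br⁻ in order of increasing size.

First list Z and electron count for each: Mg²⁺ (Z=12, 10 e⁻), Sr²⁺ (Z=38, 36 e⁻), Rb⁺ (Z=37, 36 e⁻), Br⁻ (Z=35, 36 e⁻), I⁻ (Z=53, 54 e⁻). Mg²⁺ < Sr²⁺ (same group, 2 shells fewer); Sr²⁺ < Rb⁺ (both 36 e⁻, Z=38>37); Rb⁺ < Br⁻ (isoelectronic, higher Z=37 is smaller); Br⁻ < I⁻ (same group, period 4 vs 5).

Mg²⁺ < Sr²⁺ < Rb⁺ < Br⁻ < I⁻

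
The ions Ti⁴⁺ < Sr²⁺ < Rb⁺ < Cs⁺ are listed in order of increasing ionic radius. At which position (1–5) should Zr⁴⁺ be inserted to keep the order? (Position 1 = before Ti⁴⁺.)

Tabulating Z and e⁻: Ti⁴⁺: 18 e⁻, Z=22, Zr⁴⁺: 36 e⁻, Z=40, Sr²⁺: 36 e⁻, Z=38, Rb⁺: 36 e⁻, Z=37, Cs⁺: 54 e⁻, Z=55. Ti⁴⁺ < Zr⁴⁺ (same group, 1 shell fewer); Zr⁴⁺ < Sr²⁺ (both 36 e⁻, Z=40>38); Sr²⁺ < Rb⁺ (isoelectronic, higher Z=38 is smaller); Rb⁺ < Cs⁺ (same group, 1 shell fewer).
Putting Zr⁴⁺ in gives Ti⁴⁺ < Zr⁴⁺ < Sr²⁺ < Rb⁺ < Cs⁺; it lands at slot 2.

2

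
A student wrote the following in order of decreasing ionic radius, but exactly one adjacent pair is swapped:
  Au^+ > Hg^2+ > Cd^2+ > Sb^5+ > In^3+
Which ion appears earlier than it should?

Sb^5+

Scanning neighbour by neighbour, only Sb^5+/In^3+ violates a trend: both have 46 electrons but Z(Sb)=51 > Z(In)=49, so Sb^5+ should be the smaller of the two. That makes Sb^5+ the one sitting a position early relative to where it belongs.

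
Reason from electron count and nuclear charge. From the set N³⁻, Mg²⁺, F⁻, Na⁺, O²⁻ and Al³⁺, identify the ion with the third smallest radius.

These species are isoelectronic with 10 electrons. The only difference is the number of protons: Al³⁺ (Z=13), Mg²⁺ (Z=12), Na⁺ (Z=11), F⁻ (Z=9), O²⁻ (Z=8), N³⁻ (Z=7). The strongest nuclear pull (Al³⁺) gives the smallest ion.
That gives Al³⁺ < Mg²⁺ < Na⁺ < F⁻ < O²⁻ < N³⁻. From the smallest end, number 3 is Na⁺.

Na⁺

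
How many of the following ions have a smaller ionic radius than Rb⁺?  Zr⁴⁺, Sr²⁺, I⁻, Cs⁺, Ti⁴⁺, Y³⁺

4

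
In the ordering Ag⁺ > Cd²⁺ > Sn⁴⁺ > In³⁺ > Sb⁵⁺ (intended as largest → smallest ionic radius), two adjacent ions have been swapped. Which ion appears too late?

The pair Sn⁴⁺, In³⁺ is the wrong way round — they are isoelectronic (46 e⁻) and Sn has more protons than In (50 vs 49), making Sn⁴⁺ smaller. All other adjacent pairs agree with periodic trends, so In³⁺ is the misplaced ion.

In³⁺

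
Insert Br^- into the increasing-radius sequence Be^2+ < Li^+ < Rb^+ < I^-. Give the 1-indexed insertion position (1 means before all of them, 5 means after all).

4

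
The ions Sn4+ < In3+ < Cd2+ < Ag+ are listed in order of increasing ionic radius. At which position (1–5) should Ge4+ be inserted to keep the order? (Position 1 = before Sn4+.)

1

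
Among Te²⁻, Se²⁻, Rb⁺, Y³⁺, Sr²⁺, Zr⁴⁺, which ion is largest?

Tabulating Z and e⁻: Zr⁴⁺ (Z=40, 36 e⁻), Y³⁺ (Z=39, 36 e⁻), Sr²⁺ (Z=38, 36 e⁻), Rb⁺ (Z=37, 36 e⁻), Se²⁻ (Z=34, 36 e⁻), Te²⁻ (Z=52, 54 e⁻). Zr⁴⁺ < Y³⁺ (both 36 e⁻, Z=40>39); Y³⁺ < Sr²⁺ (both 36 e⁻, Z=39>38); Sr²⁺ < Rb⁺ (both 36 e⁻, Z=38>37); Rb⁺ < Se²⁻ (isoelectronic, higher Z=37 is smaller); Se²⁻ < Te²⁻ (same group, 1 shell fewer).

Te²⁻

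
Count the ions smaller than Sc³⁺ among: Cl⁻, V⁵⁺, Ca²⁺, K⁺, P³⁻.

1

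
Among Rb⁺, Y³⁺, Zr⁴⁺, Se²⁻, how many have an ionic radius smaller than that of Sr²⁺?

Isoelectronic series (36 e⁻ each). Size is set by nuclear charge: more protons means a smaller ion. Zr⁴⁺ (Z=40), Y³⁺ (Z=39), Sr²⁺ (Z=38), Rb⁺ (Z=37), Se²⁻ (Z=34).
Overall: Zr⁴⁺ < Y³⁺ < Sr²⁺ < Rb⁺ < Se²⁻. Sr²⁺ has 2 below it and 2 above. Count: 2.

2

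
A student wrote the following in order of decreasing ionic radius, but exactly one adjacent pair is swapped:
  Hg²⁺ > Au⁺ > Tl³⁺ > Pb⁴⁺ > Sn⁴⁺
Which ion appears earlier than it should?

Hg²⁺

Check each adjacent pair. Hg²⁺ and Au⁺ are reversed: they are isoelectronic (78 e⁻) and Hg has more protons than Au (80 vs 79), making Hg²⁺ smaller. No other neighbouring pair contradicts the periodic trends, so Hg²⁺ is the ion listed too early.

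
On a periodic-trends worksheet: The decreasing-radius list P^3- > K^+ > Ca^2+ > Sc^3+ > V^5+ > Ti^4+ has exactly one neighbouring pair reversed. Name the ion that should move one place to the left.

Ti^4+

Compare adjacent ions: they are isoelectronic (18 e⁻) and V has more protons than Ti (23 vs 22), making V^5+ smaller — yet in this decreasing list V^5+ sits before Ti^4+. Nothing else is reversed, so Ti^4+ should move one place to the left.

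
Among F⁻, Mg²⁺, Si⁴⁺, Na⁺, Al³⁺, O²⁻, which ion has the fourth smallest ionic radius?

All of these have 10 electrons (isoelectronic). With the same electron cloud, the ion with the most protons pulls it in tightest. Nuclear charges: Si⁴⁺ (Z=14), Al³⁺ (Z=13), Mg²⁺ (Z=12), Na⁺ (Z=11), F⁻ (Z=9), O²⁻ (Z=8). Highest Z is smallest.
Ordering: Si⁴⁺ < Al³⁺ < Mg²⁺ < Na⁺ < F⁻ < O²⁻. The fourth smallest is Na⁺.

Na⁺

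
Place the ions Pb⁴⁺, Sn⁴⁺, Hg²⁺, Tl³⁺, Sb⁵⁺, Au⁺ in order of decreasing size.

Au⁺ > Hg²⁺ > Tl³⁺ > Pb⁴⁺ > Sn⁴⁺ > Sb⁵⁺

Sb⁵⁺: 46 e⁻, Z=51, Sn⁴⁺: 46 e⁻, Z=50, Pb⁴⁺: 78 e⁻, Z=82, Tl³⁺: 78 e⁻, Z=81, Hg²⁺: 78 e⁻, Z=80, Au⁺: 78 e⁻, Z=79. Sb⁵⁺ < Sn⁴⁺ (isoelectronic, higher Z=51 is smaller); Sn⁴⁺ < Pb⁴⁺ (same group, 1 shell fewer); Pb⁴⁺ < Tl³⁺ (isoelectronic, higher Z=82 is smaller); Tl³⁺ < Hg²⁺ (both 78 e⁻, Z=81>80); Hg²⁺ < Au⁺ (isoelectronic, higher Z=80 is smaller).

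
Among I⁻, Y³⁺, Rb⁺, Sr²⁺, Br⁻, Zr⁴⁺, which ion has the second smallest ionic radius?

Y³⁺

Zr⁴⁺ (Z=40, 36 e⁻), Y³⁺ (Z=39, 36 e⁻), Sr²⁺ (Z=38, 36 e⁻), Rb⁺ (Z=37, 36 e⁻), Br⁻ (Z=35, 36 e⁻), I⁻ (Z=53, 54 e⁻). Zr⁴⁺ < Y³⁺ (both 36 e⁻, Z=40>39); Y³⁺ < Sr²⁺ (both 36 e⁻, Z=39>38); Sr²⁺ < Rb⁺ (both 36 e⁻, Z=38>37); Rb⁺ < Br⁻ (isoelectronic, higher Z=37 is smaller); Br⁻ < I⁻ (same group, period 4 vs 5).
Ordering: Zr⁴⁺ < Y³⁺ < Sr²⁺ < Rb⁺ < Br⁻ < I⁻. The second smallest is Y³⁺.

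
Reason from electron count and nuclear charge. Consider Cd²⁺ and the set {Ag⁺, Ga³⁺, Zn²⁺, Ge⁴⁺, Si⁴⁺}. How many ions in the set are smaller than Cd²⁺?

4

Si⁴⁺ has 10 e⁻ (Z=14), Ge⁴⁺ has 28 e⁻ (Z=32), Ga³⁺ has 28 e⁻ (Z=31), Zn²⁺ has 28 e⁻ (Z=30), Cd²⁺ has 46 e⁻ (Z=48), Ag⁺ has 46 e⁻ (Z=47). Si⁴⁺ < Ge⁴⁺ (same group, 1 shell fewer); Ge⁴⁺ < Ga³⁺ (both 28 e⁻, Z=32>31); Ga³⁺ < Zn²⁺ (both 28 e⁻, Z=31>30); Zn²⁺ < Cd²⁺ (same group, 1 shell fewer); Cd²⁺ < Ag⁺ (both 46 e⁻, Z=48>47).
Placing each against Cd²⁺: smaller — Si⁴⁺, Ge⁴⁺, Ga³⁺, Zn²⁺; larger — Ag⁺. That's 4.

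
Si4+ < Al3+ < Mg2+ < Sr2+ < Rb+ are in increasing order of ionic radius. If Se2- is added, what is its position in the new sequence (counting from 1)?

Si4+ (Z=14, 10 e⁻), Al3+ (Z=13, 10 e⁻), Mg2+ (Z=12, 10 e⁻), Sr2+ (Z=38, 36 e⁻), Rb+ (Z=37, 36 e⁻), Se2- (Z=34, 36 e⁻). Si4+ < Al3+ (both 10 e⁻, Z=14>13); Al3+ < Mg2+ (both 10 e⁻, Z=13>12); Mg2+ < Sr2+ (same group, period 3 vs 5); Sr2+ < Rb+ (both 36 e⁻, Z=38>37); Rb+ < Se2- (isoelectronic, higher Z=37 is smaller).
With Se2- included the full order is Si4+ < Al3+ < Mg2+ < Sr2+ < Rb+ < Se2-, so it takes position 6.

6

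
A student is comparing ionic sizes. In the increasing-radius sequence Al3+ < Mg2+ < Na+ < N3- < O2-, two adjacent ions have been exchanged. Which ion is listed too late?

O2-

The pair N3-, O2- is the wrong way round — O2- and N3- share 10 electrons; the higher nuclear charge on O (Z=8) contracts it more, so O2- < N3-. All other adjacent pairs agree with periodic trends, so O2- is the misplaced ion.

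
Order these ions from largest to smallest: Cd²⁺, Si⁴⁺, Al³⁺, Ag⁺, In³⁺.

Ag⁺ > Cd²⁺ > In³⁺ > Al³⁺ > Si⁴⁺

Tabulating Z and e⁻: Si⁴⁺ (Z=14, 10 e⁻), Al³⁺ (Z=13, 10 e⁻), In³⁺ (Z=49, 46 e⁻), Cd²⁺ (Z=48, 46 e⁻), Ag⁺ (Z=47, 46 e⁻). Si⁴⁺ < Al³⁺ (isoelectronic, higher Z=14 is smaller); Al³⁺ < In³⁺ (same group, period 3 vs 5); In³⁺ < Cd²⁺ (isoelectronic, higher Z=49 is smaller); Cd²⁺ < Ag⁺ (both 46 e⁻, Z=48>47).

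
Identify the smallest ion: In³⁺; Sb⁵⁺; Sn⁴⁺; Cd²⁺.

Each ion has 46 electrons. The ranking follows nuclear charge in reverse — greater Z gives a smaller radius. Sb⁵⁺ (Z=51), Sn⁴⁺ (Z=50), In³⁺ (Z=49), Cd²⁺ (Z=48).

Sb⁵⁺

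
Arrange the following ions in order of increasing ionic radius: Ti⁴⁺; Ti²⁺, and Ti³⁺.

These are all Ti ions. Removing more electrons (higher positive charge) pulls the remaining electrons in closer, so Ti⁴⁺ is smallest and Ti²⁺ is largest.

Ti⁴⁺ < Ti³⁺ < Ti²⁺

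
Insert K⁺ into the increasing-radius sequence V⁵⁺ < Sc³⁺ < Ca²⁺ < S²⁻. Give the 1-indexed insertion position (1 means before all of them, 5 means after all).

4

All of these have 18 electrons (isoelectronic). With the same electron cloud, the ion with the most protons pulls it in tightest. Nuclear charges: V⁵⁺ (Z=23), Sc³⁺ (Z=21), Ca²⁺ (Z=20), K⁺ (Z=19), S²⁻ (Z=16). Highest Z is smallest.
With K⁺ included the full order is V⁵⁺ < Sc³⁺ < Ca²⁺ < K⁺ < S²⁻, so it takes position 4.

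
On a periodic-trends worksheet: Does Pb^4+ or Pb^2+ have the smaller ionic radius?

Same element, different charge: the more highly charged cation has fewer electrons and a greater effective nuclear charge per electron, making Pb^4+ the smallest.

Pb^4+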